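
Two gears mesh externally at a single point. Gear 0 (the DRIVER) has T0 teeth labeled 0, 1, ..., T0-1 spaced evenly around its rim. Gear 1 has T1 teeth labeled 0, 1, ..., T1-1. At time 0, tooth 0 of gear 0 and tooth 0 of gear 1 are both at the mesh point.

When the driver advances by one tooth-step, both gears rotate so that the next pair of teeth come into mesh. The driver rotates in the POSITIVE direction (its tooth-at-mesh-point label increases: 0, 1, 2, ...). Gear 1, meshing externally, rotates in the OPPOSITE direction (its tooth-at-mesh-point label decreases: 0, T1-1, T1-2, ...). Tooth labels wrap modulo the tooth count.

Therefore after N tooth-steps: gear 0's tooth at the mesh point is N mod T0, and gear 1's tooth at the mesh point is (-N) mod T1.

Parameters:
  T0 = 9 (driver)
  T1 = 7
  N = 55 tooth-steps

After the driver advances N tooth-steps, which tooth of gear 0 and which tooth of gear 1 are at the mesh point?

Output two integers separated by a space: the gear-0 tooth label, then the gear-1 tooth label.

Gear 0 (driver, T0=9): tooth at mesh = N mod T0
  55 = 6 * 9 + 1, so 55 mod 9 = 1
  gear 0 tooth = 1
Gear 1 (driven, T1=7): tooth at mesh = (-N) mod T1
  55 = 7 * 7 + 6, so 55 mod 7 = 6
  (-55) mod 7 = (-6) mod 7 = 7 - 6 = 1
Mesh after 55 steps: gear-0 tooth 1 meets gear-1 tooth 1

Answer: 1 1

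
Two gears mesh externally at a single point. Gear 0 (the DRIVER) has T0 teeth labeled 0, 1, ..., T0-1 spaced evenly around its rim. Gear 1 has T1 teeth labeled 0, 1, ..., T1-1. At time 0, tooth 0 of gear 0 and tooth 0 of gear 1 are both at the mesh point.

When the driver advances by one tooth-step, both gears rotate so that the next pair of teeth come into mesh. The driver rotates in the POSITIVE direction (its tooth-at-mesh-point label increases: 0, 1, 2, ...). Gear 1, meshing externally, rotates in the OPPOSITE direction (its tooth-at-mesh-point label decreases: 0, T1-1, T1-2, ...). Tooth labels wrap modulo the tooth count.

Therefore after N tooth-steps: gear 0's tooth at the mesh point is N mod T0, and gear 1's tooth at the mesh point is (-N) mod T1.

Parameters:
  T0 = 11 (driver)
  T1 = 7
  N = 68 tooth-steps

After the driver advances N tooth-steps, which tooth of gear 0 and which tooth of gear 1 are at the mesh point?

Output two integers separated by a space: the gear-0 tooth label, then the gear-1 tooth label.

Gear 0 (driver, T0=11): tooth at mesh = N mod T0
  68 = 6 * 11 + 2, so 68 mod 11 = 2
  gear 0 tooth = 2
Gear 1 (driven, T1=7): tooth at mesh = (-N) mod T1
  68 = 9 * 7 + 5, so 68 mod 7 = 5
  (-68) mod 7 = (-5) mod 7 = 7 - 5 = 2
Mesh after 68 steps: gear-0 tooth 2 meets gear-1 tooth 2

Answer: 2 2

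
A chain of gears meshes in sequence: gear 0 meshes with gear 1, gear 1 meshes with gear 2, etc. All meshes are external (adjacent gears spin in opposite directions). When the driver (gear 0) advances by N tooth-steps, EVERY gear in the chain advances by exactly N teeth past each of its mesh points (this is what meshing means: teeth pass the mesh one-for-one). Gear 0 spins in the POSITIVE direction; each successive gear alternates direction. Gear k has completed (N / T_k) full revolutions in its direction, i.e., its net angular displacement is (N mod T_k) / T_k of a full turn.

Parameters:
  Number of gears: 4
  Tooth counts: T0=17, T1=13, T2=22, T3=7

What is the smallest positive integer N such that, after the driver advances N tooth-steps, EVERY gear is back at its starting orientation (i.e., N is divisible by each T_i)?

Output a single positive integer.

Answer: 34034

Derivation:
Gear k returns to start when N is a multiple of T_k.
All gears at start simultaneously when N is a common multiple of [17, 13, 22, 7]; the smallest such N is lcm(17, 13, 22, 7).
Start: lcm = T0 = 17
Fold in T1=13: gcd(17, 13) = 1; lcm(17, 13) = 17 * 13 / 1 = 221 / 1 = 221
Fold in T2=22: gcd(221, 22) = 1; lcm(221, 22) = 221 * 22 / 1 = 4862 / 1 = 4862
Fold in T3=7: gcd(4862, 7) = 1; lcm(4862, 7) = 4862 * 7 / 1 = 34034 / 1 = 34034
Full cycle length = 34034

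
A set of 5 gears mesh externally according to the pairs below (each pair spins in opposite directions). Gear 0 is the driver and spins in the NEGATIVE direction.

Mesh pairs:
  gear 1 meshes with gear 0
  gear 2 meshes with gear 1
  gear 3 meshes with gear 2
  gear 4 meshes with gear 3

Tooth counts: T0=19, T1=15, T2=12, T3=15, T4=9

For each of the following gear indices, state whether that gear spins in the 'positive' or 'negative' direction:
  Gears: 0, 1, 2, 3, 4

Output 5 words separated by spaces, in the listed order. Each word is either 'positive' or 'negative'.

Answer: negative positive negative positive negative

Derivation:
Gear 0 (driver): negative (depth 0)
  gear 1: meshes with gear 0 -> depth 1 -> positive (opposite of gear 0)
  gear 2: meshes with gear 1 -> depth 2 -> negative (opposite of gear 1)
  gear 3: meshes with gear 2 -> depth 3 -> positive (opposite of gear 2)
  gear 4: meshes with gear 3 -> depth 4 -> negative (opposite of gear 3)
Queried indices 0, 1, 2, 3, 4 -> negative, positive, negative, positive, negative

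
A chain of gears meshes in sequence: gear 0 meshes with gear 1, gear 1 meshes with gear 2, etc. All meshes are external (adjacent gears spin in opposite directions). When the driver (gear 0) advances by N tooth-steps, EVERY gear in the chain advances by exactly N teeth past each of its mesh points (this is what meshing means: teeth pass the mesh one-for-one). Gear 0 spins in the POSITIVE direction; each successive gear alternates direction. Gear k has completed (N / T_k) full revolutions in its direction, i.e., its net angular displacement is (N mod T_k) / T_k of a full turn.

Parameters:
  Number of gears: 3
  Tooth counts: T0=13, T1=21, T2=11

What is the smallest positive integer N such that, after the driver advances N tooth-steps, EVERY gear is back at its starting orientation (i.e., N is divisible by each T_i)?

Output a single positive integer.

Gear k returns to start when N is a multiple of T_k.
All gears at start simultaneously when N is a common multiple of [13, 21, 11]; the smallest such N is lcm(13, 21, 11).
Start: lcm = T0 = 13
Fold in T1=21: gcd(13, 21) = 1; lcm(13, 21) = 13 * 21 / 1 = 273 / 1 = 273
Fold in T2=11: gcd(273, 11) = 1; lcm(273, 11) = 273 * 11 / 1 = 3003 / 1 = 3003
Full cycle length = 3003

Answer: 3003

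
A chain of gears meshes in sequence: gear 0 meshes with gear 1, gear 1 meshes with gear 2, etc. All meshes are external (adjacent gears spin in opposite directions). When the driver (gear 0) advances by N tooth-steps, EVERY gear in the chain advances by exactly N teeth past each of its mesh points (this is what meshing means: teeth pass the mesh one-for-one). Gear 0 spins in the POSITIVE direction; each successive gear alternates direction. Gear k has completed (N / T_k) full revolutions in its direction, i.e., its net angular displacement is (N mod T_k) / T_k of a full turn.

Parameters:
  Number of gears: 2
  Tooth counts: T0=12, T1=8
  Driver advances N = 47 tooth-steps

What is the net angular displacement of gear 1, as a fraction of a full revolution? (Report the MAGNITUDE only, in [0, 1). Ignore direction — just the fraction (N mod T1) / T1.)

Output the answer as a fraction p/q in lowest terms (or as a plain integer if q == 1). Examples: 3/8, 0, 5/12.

Chain of 2 gears, tooth counts: [12, 8]
  gear 0: T0=12, direction=positive, advance = 47 mod 12 = 11 teeth = 11/12 turn
  gear 1: T1=8, direction=negative, advance = 47 mod 8 = 7 teeth = 7/8 turn
Gear 1: 47 mod 8 = 7
Fraction = 7 / 8 = 7/8 (gcd(7,8)=1) = 7/8

Answer: 7/8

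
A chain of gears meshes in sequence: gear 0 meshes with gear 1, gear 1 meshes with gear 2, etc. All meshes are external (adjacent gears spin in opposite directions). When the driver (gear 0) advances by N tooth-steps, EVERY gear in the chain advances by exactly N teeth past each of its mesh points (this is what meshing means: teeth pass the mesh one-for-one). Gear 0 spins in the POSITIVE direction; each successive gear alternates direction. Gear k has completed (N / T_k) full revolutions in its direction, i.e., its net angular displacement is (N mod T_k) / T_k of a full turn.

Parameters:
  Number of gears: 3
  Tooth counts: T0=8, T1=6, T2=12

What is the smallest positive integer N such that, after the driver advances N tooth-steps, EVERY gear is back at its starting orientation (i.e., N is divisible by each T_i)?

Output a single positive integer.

Answer: 24

Derivation:
Gear k returns to start when N is a multiple of T_k.
All gears at start simultaneously when N is a common multiple of [8, 6, 12]; the smallest such N is lcm(8, 6, 12).
Start: lcm = T0 = 8
Fold in T1=6: gcd(8, 6) = 2; lcm(8, 6) = 8 * 6 / 2 = 48 / 2 = 24
Fold in T2=12: gcd(24, 12) = 12; lcm(24, 12) = 24 * 12 / 12 = 288 / 12 = 24
Full cycle length = 24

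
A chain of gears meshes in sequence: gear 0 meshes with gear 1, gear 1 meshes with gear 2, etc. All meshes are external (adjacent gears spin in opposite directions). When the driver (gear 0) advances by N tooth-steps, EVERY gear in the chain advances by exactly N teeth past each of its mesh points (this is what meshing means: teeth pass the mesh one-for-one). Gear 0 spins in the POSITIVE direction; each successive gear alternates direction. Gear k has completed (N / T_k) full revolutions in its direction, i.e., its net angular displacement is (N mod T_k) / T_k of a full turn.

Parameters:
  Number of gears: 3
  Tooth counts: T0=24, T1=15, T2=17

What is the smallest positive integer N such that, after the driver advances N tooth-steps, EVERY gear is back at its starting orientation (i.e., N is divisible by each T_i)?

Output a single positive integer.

Gear k returns to start when N is a multiple of T_k.
All gears at start simultaneously when N is a common multiple of [24, 15, 17]; the smallest such N is lcm(24, 15, 17).
Start: lcm = T0 = 24
Fold in T1=15: gcd(24, 15) = 3; lcm(24, 15) = 24 * 15 / 3 = 360 / 3 = 120
Fold in T2=17: gcd(120, 17) = 1; lcm(120, 17) = 120 * 17 / 1 = 2040 / 1 = 2040
Full cycle length = 2040

Answer: 2040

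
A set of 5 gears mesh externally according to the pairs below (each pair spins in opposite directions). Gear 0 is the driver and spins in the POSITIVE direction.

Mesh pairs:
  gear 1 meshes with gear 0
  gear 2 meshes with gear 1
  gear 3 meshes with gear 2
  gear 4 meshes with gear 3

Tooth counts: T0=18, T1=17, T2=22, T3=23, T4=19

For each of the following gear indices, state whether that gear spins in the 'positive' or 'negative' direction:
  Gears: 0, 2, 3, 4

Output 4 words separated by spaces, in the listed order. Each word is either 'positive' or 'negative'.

Answer: positive positive negative positive

Derivation:
Gear 0 (driver): positive (depth 0)
  gear 1: meshes with gear 0 -> depth 1 -> negative (opposite of gear 0)
  gear 2: meshes with gear 1 -> depth 2 -> positive (opposite of gear 1)
  gear 3: meshes with gear 2 -> depth 3 -> negative (opposite of gear 2)
  gear 4: meshes with gear 3 -> depth 4 -> positive (opposite of gear 3)
Queried indices 0, 2, 3, 4 -> positive, positive, negative, positive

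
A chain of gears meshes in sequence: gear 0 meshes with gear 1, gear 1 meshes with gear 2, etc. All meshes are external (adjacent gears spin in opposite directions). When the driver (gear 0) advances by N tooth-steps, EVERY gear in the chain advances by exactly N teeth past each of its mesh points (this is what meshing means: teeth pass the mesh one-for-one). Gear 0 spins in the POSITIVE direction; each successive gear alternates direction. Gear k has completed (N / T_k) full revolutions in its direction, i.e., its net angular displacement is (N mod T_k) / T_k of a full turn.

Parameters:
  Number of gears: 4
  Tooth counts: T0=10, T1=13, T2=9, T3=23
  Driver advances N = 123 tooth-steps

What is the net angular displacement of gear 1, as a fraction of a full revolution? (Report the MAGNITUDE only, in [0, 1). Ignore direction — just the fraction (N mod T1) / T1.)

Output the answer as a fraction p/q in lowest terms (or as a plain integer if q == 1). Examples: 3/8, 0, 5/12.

Chain of 4 gears, tooth counts: [10, 13, 9, 23]
  gear 0: T0=10, direction=positive, advance = 123 mod 10 = 3 teeth = 3/10 turn
  gear 1: T1=13, direction=negative, advance = 123 mod 13 = 6 teeth = 6/13 turn
  gear 2: T2=9, direction=positive, advance = 123 mod 9 = 6 teeth = 6/9 turn
  gear 3: T3=23, direction=negative, advance = 123 mod 23 = 8 teeth = 8/23 turn
Gear 1: 123 mod 13 = 6
Fraction = 6 / 13 = 6/13 (gcd(6,13)=1) = 6/13

Answer: 6/13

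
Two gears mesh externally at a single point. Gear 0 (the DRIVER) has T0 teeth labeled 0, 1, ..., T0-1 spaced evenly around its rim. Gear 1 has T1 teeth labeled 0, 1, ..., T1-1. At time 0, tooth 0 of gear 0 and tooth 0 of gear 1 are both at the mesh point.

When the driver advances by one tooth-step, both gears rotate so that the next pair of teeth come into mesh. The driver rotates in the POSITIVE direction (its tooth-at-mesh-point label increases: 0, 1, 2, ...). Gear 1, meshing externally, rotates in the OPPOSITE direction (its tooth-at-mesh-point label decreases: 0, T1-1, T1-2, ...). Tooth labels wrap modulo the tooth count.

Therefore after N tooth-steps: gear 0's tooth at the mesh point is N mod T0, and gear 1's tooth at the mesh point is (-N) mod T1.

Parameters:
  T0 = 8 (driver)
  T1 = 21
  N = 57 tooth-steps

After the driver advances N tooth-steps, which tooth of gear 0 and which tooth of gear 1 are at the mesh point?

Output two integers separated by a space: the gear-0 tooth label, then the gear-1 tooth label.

Answer: 1 6

Derivation:
Gear 0 (driver, T0=8): tooth at mesh = N mod T0
  57 = 7 * 8 + 1, so 57 mod 8 = 1
  gear 0 tooth = 1
Gear 1 (driven, T1=21): tooth at mesh = (-N) mod T1
  57 = 2 * 21 + 15, so 57 mod 21 = 15
  (-57) mod 21 = (-15) mod 21 = 21 - 15 = 6
Mesh after 57 steps: gear-0 tooth 1 meets gear-1 tooth 6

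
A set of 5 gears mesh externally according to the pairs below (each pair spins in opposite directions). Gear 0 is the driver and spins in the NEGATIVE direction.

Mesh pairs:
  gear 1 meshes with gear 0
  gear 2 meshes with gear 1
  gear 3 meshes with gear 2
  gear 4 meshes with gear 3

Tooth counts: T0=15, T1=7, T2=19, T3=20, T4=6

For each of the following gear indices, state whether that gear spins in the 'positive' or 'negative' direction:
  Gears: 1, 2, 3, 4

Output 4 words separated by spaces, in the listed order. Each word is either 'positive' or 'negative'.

Answer: positive negative positive negative

Derivation:
Gear 0 (driver): negative (depth 0)
  gear 1: meshes with gear 0 -> depth 1 -> positive (opposite of gear 0)
  gear 2: meshes with gear 1 -> depth 2 -> negative (opposite of gear 1)
  gear 3: meshes with gear 2 -> depth 3 -> positive (opposite of gear 2)
  gear 4: meshes with gear 3 -> depth 4 -> negative (opposite of gear 3)
Queried indices 1, 2, 3, 4 -> positive, negative, positive, negative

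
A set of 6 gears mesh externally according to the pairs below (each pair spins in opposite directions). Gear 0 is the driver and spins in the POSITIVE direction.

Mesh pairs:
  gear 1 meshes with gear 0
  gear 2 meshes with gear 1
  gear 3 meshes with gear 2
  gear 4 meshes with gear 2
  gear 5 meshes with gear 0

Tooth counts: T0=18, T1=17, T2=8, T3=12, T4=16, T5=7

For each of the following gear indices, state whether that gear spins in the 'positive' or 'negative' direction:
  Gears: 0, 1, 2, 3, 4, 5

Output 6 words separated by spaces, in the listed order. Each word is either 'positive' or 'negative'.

Answer: positive negative positive negative negative negative

Derivation:
Gear 0 (driver): positive (depth 0)
  gear 1: meshes with gear 0 -> depth 1 -> negative (opposite of gear 0)
  gear 2: meshes with gear 1 -> depth 2 -> positive (opposite of gear 1)
  gear 3: meshes with gear 2 -> depth 3 -> negative (opposite of gear 2)
  gear 4: meshes with gear 2 -> depth 3 -> negative (opposite of gear 2)
  gear 5: meshes with gear 0 -> depth 1 -> negative (opposite of gear 0)
Queried indices 0, 1, 2, 3, 4, 5 -> positive, negative, positive, negative, negative, negative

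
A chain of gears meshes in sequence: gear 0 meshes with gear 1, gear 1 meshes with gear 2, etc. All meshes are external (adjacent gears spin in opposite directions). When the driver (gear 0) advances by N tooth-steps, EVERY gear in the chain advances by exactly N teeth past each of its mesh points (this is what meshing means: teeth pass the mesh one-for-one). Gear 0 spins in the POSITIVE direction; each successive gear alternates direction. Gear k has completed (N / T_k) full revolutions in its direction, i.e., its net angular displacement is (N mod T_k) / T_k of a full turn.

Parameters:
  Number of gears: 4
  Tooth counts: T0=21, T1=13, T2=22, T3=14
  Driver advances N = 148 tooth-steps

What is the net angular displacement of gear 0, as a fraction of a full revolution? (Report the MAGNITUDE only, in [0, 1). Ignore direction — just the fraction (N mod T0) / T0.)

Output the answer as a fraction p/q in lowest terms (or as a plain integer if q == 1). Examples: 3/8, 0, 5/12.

Answer: 1/21

Derivation:
Chain of 4 gears, tooth counts: [21, 13, 22, 14]
  gear 0: T0=21, direction=positive, advance = 148 mod 21 = 1 teeth = 1/21 turn
  gear 1: T1=13, direction=negative, advance = 148 mod 13 = 5 teeth = 5/13 turn
  gear 2: T2=22, direction=positive, advance = 148 mod 22 = 16 teeth = 16/22 turn
  gear 3: T3=14, direction=negative, advance = 148 mod 14 = 8 teeth = 8/14 turn
Gear 0: 148 mod 21 = 1
Fraction = 1 / 21 = 1/21 (gcd(1,21)=1) = 1/21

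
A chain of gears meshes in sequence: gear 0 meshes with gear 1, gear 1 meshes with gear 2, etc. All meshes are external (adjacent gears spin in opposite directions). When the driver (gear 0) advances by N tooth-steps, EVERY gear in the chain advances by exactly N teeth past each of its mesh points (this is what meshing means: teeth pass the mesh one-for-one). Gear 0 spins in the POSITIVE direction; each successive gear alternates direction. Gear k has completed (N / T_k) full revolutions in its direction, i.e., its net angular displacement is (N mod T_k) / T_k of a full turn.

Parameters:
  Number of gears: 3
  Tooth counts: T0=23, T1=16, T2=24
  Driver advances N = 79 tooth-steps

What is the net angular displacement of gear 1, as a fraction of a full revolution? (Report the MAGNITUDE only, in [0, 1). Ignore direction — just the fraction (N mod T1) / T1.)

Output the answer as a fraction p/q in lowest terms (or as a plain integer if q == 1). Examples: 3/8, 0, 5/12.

Chain of 3 gears, tooth counts: [23, 16, 24]
  gear 0: T0=23, direction=positive, advance = 79 mod 23 = 10 teeth = 10/23 turn
  gear 1: T1=16, direction=negative, advance = 79 mod 16 = 15 teeth = 15/16 turn
  gear 2: T2=24, direction=positive, advance = 79 mod 24 = 7 teeth = 7/24 turn
Gear 1: 79 mod 16 = 15
Fraction = 15 / 16 = 15/16 (gcd(15,16)=1) = 15/16

Answer: 15/16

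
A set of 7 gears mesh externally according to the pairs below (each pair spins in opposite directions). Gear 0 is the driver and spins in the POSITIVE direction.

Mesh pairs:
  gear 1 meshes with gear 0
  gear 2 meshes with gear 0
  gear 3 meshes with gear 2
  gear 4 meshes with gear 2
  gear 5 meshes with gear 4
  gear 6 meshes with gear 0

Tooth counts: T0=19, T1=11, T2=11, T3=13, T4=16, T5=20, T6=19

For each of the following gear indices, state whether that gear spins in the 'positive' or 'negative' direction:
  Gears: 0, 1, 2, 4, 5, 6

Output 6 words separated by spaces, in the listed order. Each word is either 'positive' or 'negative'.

Gear 0 (driver): positive (depth 0)
  gear 1: meshes with gear 0 -> depth 1 -> negative (opposite of gear 0)
  gear 2: meshes with gear 0 -> depth 1 -> negative (opposite of gear 0)
  gear 3: meshes with gear 2 -> depth 2 -> positive (opposite of gear 2)
  gear 4: meshes with gear 2 -> depth 2 -> positive (opposite of gear 2)
  gear 5: meshes with gear 4 -> depth 3 -> negative (opposite of gear 4)
  gear 6: meshes with gear 0 -> depth 1 -> negative (opposite of gear 0)
Queried indices 0, 1, 2, 4, 5, 6 -> positive, negative, negative, positive, negative, negative

Answer: positive negative negative positive negative negative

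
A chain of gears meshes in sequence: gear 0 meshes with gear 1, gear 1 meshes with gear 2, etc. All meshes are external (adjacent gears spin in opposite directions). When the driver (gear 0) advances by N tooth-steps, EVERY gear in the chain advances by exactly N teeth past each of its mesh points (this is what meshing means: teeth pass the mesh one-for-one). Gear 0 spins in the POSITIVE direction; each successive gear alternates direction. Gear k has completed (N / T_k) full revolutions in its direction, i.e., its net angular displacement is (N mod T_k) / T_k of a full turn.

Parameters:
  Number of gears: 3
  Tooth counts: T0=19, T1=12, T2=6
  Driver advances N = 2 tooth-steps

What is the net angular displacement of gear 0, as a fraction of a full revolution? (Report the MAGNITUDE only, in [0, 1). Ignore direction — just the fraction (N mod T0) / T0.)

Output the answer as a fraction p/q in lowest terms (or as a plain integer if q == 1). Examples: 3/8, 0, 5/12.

Answer: 2/19

Derivation:
Chain of 3 gears, tooth counts: [19, 12, 6]
  gear 0: T0=19, direction=positive, advance = 2 mod 19 = 2 teeth = 2/19 turn
  gear 1: T1=12, direction=negative, advance = 2 mod 12 = 2 teeth = 2/12 turn
  gear 2: T2=6, direction=positive, advance = 2 mod 6 = 2 teeth = 2/6 turn
Gear 0: 2 mod 19 = 2
Fraction = 2 / 19 = 2/19 (gcd(2,19)=1) = 2/19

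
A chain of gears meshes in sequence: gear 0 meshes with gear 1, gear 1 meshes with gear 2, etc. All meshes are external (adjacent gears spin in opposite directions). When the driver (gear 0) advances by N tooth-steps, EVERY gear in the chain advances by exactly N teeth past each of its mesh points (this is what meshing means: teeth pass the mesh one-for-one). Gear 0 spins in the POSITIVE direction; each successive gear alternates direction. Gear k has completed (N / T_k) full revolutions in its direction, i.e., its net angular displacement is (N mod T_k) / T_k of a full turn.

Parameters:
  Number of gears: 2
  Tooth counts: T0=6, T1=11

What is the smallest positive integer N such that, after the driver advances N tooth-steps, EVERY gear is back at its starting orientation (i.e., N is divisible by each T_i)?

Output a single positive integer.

Answer: 66

Derivation:
Gear k returns to start when N is a multiple of T_k.
All gears at start simultaneously when N is a common multiple of [6, 11]; the smallest such N is lcm(6, 11).
Start: lcm = T0 = 6
Fold in T1=11: gcd(6, 11) = 1; lcm(6, 11) = 6 * 11 / 1 = 66 / 1 = 66
Full cycle length = 66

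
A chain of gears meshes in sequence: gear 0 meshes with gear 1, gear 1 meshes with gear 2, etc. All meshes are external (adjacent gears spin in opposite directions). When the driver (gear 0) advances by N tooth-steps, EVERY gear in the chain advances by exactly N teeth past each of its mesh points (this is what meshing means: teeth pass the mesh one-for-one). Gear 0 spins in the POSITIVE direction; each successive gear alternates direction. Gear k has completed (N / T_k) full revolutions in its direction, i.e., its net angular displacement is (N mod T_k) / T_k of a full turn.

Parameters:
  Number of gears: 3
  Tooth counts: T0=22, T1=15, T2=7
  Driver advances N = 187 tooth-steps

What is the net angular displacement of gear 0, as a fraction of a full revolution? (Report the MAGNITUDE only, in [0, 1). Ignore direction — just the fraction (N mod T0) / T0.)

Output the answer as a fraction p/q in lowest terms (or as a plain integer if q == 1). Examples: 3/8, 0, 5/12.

Answer: 1/2

Derivation:
Chain of 3 gears, tooth counts: [22, 15, 7]
  gear 0: T0=22, direction=positive, advance = 187 mod 22 = 11 teeth = 11/22 turn
  gear 1: T1=15, direction=negative, advance = 187 mod 15 = 7 teeth = 7/15 turn
  gear 2: T2=7, direction=positive, advance = 187 mod 7 = 5 teeth = 5/7 turn
Gear 0: 187 mod 22 = 11
Fraction = 11 / 22 = 1/2 (gcd(11,22)=11) = 1/2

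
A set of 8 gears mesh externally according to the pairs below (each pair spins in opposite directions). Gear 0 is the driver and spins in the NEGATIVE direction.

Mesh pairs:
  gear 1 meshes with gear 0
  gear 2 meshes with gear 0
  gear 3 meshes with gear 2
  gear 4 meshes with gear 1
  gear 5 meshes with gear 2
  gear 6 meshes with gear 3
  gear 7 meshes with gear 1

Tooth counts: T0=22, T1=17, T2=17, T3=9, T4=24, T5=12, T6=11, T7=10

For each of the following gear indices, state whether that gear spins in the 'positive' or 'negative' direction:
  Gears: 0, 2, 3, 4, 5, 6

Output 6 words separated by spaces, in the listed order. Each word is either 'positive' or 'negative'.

Gear 0 (driver): negative (depth 0)
  gear 1: meshes with gear 0 -> depth 1 -> positive (opposite of gear 0)
  gear 2: meshes with gear 0 -> depth 1 -> positive (opposite of gear 0)
  gear 3: meshes with gear 2 -> depth 2 -> negative (opposite of gear 2)
  gear 4: meshes with gear 1 -> depth 2 -> negative (opposite of gear 1)
  gear 5: meshes with gear 2 -> depth 2 -> negative (opposite of gear 2)
  gear 6: meshes with gear 3 -> depth 3 -> positive (opposite of gear 3)
  gear 7: meshes with gear 1 -> depth 2 -> negative (opposite of gear 1)
Queried indices 0, 2, 3, 4, 5, 6 -> negative, positive, negative, negative, negative, positive

Answer: negative positive negative negative negative positive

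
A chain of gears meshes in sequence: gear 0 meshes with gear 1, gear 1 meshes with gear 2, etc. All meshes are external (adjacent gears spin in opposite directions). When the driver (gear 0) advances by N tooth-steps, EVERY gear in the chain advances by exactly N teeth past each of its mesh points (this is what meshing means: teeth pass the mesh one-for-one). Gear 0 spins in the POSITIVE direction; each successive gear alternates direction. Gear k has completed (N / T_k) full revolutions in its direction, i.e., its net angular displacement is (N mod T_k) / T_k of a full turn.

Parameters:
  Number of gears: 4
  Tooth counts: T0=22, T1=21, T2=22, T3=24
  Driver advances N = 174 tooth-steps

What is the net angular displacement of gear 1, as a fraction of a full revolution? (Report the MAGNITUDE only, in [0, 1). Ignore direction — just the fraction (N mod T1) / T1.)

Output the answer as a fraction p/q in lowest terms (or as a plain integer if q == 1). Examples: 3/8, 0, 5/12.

Chain of 4 gears, tooth counts: [22, 21, 22, 24]
  gear 0: T0=22, direction=positive, advance = 174 mod 22 = 20 teeth = 20/22 turn
  gear 1: T1=21, direction=negative, advance = 174 mod 21 = 6 teeth = 6/21 turn
  gear 2: T2=22, direction=positive, advance = 174 mod 22 = 20 teeth = 20/22 turn
  gear 3: T3=24, direction=negative, advance = 174 mod 24 = 6 teeth = 6/24 turn
Gear 1: 174 mod 21 = 6
Fraction = 6 / 21 = 2/7 (gcd(6,21)=3) = 2/7

Answer: 2/7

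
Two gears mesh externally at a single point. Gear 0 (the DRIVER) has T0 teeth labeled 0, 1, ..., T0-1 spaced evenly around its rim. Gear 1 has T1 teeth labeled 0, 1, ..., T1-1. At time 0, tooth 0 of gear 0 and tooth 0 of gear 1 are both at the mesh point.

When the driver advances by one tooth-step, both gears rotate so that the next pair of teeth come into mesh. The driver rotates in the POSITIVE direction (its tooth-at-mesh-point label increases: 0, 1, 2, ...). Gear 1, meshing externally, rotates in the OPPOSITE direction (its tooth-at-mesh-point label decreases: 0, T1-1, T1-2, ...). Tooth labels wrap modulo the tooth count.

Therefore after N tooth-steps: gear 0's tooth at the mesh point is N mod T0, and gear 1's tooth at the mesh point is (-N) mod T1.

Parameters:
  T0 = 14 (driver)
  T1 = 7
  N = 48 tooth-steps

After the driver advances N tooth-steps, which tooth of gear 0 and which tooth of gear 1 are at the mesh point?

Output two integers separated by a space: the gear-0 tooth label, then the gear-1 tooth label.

Gear 0 (driver, T0=14): tooth at mesh = N mod T0
  48 = 3 * 14 + 6, so 48 mod 14 = 6
  gear 0 tooth = 6
Gear 1 (driven, T1=7): tooth at mesh = (-N) mod T1
  48 = 6 * 7 + 6, so 48 mod 7 = 6
  (-48) mod 7 = (-6) mod 7 = 7 - 6 = 1
Mesh after 48 steps: gear-0 tooth 6 meets gear-1 tooth 1

Answer: 6 1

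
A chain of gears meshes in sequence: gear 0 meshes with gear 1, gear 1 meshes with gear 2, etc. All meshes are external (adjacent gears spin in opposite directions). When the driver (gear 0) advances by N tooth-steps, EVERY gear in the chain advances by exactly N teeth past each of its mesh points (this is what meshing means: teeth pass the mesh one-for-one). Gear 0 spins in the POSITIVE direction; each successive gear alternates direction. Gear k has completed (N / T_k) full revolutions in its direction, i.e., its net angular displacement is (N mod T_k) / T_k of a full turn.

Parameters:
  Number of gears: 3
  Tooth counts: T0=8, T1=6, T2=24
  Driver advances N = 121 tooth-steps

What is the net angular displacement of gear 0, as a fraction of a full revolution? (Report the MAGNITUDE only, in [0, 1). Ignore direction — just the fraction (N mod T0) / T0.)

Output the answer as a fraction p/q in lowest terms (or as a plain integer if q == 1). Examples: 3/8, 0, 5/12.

Chain of 3 gears, tooth counts: [8, 6, 24]
  gear 0: T0=8, direction=positive, advance = 121 mod 8 = 1 teeth = 1/8 turn
  gear 1: T1=6, direction=negative, advance = 121 mod 6 = 1 teeth = 1/6 turn
  gear 2: T2=24, direction=positive, advance = 121 mod 24 = 1 teeth = 1/24 turn
Gear 0: 121 mod 8 = 1
Fraction = 1 / 8 = 1/8 (gcd(1,8)=1) = 1/8

Answer: 1/8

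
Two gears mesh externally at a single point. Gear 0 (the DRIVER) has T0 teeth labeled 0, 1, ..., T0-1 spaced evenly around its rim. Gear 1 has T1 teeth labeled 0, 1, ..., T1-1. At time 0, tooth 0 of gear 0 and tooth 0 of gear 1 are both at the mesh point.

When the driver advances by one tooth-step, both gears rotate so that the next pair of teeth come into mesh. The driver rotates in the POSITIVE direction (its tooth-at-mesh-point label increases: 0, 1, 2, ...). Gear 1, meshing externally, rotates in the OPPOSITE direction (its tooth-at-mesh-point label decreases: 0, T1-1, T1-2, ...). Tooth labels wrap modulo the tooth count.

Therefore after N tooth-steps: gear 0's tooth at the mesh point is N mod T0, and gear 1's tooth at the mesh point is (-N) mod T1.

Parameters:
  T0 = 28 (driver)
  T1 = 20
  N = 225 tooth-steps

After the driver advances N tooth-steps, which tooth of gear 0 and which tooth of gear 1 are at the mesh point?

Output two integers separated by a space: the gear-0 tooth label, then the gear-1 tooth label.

Gear 0 (driver, T0=28): tooth at mesh = N mod T0
  225 = 8 * 28 + 1, so 225 mod 28 = 1
  gear 0 tooth = 1
Gear 1 (driven, T1=20): tooth at mesh = (-N) mod T1
  225 = 11 * 20 + 5, so 225 mod 20 = 5
  (-225) mod 20 = (-5) mod 20 = 20 - 5 = 15
Mesh after 225 steps: gear-0 tooth 1 meets gear-1 tooth 15

Answer: 1 15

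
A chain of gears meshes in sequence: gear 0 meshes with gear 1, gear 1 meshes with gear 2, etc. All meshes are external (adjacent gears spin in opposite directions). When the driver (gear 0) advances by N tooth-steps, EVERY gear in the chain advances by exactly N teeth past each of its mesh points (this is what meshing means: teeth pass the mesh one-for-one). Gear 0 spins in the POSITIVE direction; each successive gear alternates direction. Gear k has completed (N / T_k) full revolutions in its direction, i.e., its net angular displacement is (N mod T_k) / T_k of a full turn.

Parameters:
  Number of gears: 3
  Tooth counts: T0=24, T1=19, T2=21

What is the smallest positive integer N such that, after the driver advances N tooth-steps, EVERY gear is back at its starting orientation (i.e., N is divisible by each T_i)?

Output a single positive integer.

Gear k returns to start when N is a multiple of T_k.
All gears at start simultaneously when N is a common multiple of [24, 19, 21]; the smallest such N is lcm(24, 19, 21).
Start: lcm = T0 = 24
Fold in T1=19: gcd(24, 19) = 1; lcm(24, 19) = 24 * 19 / 1 = 456 / 1 = 456
Fold in T2=21: gcd(456, 21) = 3; lcm(456, 21) = 456 * 21 / 3 = 9576 / 3 = 3192
Full cycle length = 3192

Answer: 3192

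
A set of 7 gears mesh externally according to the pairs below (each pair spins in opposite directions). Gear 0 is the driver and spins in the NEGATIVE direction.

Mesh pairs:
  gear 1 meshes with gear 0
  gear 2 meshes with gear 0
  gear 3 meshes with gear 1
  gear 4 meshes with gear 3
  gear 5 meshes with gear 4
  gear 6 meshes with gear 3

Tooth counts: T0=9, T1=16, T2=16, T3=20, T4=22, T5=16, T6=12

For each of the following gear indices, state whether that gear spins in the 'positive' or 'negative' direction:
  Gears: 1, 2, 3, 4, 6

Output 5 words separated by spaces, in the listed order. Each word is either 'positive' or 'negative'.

Answer: positive positive negative positive positive

Derivation:
Gear 0 (driver): negative (depth 0)
  gear 1: meshes with gear 0 -> depth 1 -> positive (opposite of gear 0)
  gear 2: meshes with gear 0 -> depth 1 -> positive (opposite of gear 0)
  gear 3: meshes with gear 1 -> depth 2 -> negative (opposite of gear 1)
  gear 4: meshes with gear 3 -> depth 3 -> positive (opposite of gear 3)
  gear 5: meshes with gear 4 -> depth 4 -> negative (opposite of gear 4)
  gear 6: meshes with gear 3 -> depth 3 -> positive (opposite of gear 3)
Queried indices 1, 2, 3, 4, 6 -> positive, positive, negative, positive, positive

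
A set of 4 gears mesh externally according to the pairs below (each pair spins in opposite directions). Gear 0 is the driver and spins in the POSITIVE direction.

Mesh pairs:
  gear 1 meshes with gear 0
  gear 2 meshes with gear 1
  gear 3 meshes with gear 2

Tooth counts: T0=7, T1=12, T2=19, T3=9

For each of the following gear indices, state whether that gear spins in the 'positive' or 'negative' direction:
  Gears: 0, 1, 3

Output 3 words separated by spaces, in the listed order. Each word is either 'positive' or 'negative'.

Gear 0 (driver): positive (depth 0)
  gear 1: meshes with gear 0 -> depth 1 -> negative (opposite of gear 0)
  gear 2: meshes with gear 1 -> depth 2 -> positive (opposite of gear 1)
  gear 3: meshes with gear 2 -> depth 3 -> negative (opposite of gear 2)
Queried indices 0, 1, 3 -> positive, negative, negative

Answer: positive negative negative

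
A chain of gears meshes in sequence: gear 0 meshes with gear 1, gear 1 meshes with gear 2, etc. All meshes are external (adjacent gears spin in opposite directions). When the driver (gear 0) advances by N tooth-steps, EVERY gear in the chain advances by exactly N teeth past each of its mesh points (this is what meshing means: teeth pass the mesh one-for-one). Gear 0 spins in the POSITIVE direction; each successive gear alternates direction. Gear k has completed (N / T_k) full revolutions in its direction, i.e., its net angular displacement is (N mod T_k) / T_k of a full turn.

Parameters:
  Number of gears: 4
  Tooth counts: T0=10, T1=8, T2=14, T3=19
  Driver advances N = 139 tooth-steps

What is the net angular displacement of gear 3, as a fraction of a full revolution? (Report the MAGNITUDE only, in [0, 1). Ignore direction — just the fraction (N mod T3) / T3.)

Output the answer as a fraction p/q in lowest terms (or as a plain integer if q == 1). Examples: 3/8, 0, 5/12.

Chain of 4 gears, tooth counts: [10, 8, 14, 19]
  gear 0: T0=10, direction=positive, advance = 139 mod 10 = 9 teeth = 9/10 turn
  gear 1: T1=8, direction=negative, advance = 139 mod 8 = 3 teeth = 3/8 turn
  gear 2: T2=14, direction=positive, advance = 139 mod 14 = 13 teeth = 13/14 turn
  gear 3: T3=19, direction=negative, advance = 139 mod 19 = 6 teeth = 6/19 turn
Gear 3: 139 mod 19 = 6
Fraction = 6 / 19 = 6/19 (gcd(6,19)=1) = 6/19

Answer: 6/19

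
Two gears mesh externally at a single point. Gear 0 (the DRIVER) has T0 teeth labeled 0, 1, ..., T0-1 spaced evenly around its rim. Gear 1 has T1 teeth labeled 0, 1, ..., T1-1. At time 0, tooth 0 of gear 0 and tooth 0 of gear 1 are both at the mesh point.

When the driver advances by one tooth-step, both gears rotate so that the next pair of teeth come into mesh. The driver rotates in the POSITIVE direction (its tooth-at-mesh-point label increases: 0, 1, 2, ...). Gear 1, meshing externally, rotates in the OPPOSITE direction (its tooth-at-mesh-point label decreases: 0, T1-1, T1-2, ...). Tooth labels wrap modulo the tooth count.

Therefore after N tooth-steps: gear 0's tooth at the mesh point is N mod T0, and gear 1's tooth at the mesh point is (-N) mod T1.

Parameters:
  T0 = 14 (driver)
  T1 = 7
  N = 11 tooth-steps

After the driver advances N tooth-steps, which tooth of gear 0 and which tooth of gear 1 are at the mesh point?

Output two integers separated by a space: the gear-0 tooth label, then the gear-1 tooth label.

Answer: 11 3

Derivation:
Gear 0 (driver, T0=14): tooth at mesh = N mod T0
  11 = 0 * 14 + 11, so 11 mod 14 = 11
  gear 0 tooth = 11
Gear 1 (driven, T1=7): tooth at mesh = (-N) mod T1
  11 = 1 * 7 + 4, so 11 mod 7 = 4
  (-11) mod 7 = (-4) mod 7 = 7 - 4 = 3
Mesh after 11 steps: gear-0 tooth 11 meets gear-1 tooth 3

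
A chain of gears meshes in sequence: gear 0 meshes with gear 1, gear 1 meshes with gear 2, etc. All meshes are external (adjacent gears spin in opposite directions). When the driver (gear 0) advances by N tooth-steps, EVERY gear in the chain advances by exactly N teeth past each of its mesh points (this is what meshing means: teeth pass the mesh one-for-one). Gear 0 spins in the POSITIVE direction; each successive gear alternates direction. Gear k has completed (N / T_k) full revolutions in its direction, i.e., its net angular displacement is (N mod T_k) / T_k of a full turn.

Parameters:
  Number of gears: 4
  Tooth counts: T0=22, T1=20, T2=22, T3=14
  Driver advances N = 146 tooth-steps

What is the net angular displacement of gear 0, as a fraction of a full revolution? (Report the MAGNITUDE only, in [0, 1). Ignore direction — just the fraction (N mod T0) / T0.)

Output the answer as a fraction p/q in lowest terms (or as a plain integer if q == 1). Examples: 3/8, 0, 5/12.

Chain of 4 gears, tooth counts: [22, 20, 22, 14]
  gear 0: T0=22, direction=positive, advance = 146 mod 22 = 14 teeth = 14/22 turn
  gear 1: T1=20, direction=negative, advance = 146 mod 20 = 6 teeth = 6/20 turn
  gear 2: T2=22, direction=positive, advance = 146 mod 22 = 14 teeth = 14/22 turn
  gear 3: T3=14, direction=negative, advance = 146 mod 14 = 6 teeth = 6/14 turn
Gear 0: 146 mod 22 = 14
Fraction = 14 / 22 = 7/11 (gcd(14,22)=2) = 7/11

Answer: 7/11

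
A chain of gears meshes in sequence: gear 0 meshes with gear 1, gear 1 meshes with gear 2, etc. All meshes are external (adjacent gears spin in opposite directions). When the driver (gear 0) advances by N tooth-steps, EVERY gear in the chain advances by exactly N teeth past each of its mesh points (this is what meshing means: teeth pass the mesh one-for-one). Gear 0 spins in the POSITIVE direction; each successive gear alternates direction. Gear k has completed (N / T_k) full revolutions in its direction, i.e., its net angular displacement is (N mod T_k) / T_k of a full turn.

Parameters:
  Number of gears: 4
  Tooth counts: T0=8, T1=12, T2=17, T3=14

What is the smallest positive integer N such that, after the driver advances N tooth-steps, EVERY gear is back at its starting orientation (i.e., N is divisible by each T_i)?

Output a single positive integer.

Gear k returns to start when N is a multiple of T_k.
All gears at start simultaneously when N is a common multiple of [8, 12, 17, 14]; the smallest such N is lcm(8, 12, 17, 14).
Start: lcm = T0 = 8
Fold in T1=12: gcd(8, 12) = 4; lcm(8, 12) = 8 * 12 / 4 = 96 / 4 = 24
Fold in T2=17: gcd(24, 17) = 1; lcm(24, 17) = 24 * 17 / 1 = 408 / 1 = 408
Fold in T3=14: gcd(408, 14) = 2; lcm(408, 14) = 408 * 14 / 2 = 5712 / 2 = 2856
Full cycle length = 2856

Answer: 2856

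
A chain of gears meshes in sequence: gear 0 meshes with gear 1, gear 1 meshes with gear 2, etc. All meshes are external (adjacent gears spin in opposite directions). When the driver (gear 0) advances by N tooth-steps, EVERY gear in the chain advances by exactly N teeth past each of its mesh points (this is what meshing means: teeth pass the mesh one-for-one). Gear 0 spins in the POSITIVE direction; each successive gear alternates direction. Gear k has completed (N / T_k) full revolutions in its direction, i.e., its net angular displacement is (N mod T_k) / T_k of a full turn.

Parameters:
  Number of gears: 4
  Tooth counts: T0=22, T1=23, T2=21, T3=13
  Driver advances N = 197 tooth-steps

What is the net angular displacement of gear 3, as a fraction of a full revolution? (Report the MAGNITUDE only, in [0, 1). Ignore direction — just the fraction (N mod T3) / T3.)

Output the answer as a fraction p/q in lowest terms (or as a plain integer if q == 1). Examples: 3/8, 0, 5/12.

Chain of 4 gears, tooth counts: [22, 23, 21, 13]
  gear 0: T0=22, direction=positive, advance = 197 mod 22 = 21 teeth = 21/22 turn
  gear 1: T1=23, direction=negative, advance = 197 mod 23 = 13 teeth = 13/23 turn
  gear 2: T2=21, direction=positive, advance = 197 mod 21 = 8 teeth = 8/21 turn
  gear 3: T3=13, direction=negative, advance = 197 mod 13 = 2 teeth = 2/13 turn
Gear 3: 197 mod 13 = 2
Fraction = 2 / 13 = 2/13 (gcd(2,13)=1) = 2/13

Answer: 2/13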